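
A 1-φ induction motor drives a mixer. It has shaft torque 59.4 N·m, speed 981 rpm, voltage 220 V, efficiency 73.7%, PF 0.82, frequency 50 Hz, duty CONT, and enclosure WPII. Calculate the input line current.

ω = 2π×981/60 = 102.7 rad/s; P_out = τω = 59.4 × 102.7 = 6100 W
P_in = P_out / η = 6100 / 0.737 = 8277 W
I = P_in / (V·cosφ) = 8277 / (220 × 0.82) = 45.9 A

45.9 A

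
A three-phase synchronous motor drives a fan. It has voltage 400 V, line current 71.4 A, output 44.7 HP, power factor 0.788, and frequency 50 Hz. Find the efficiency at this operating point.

P_out = 44.7 × 746 = 33346 W
P_in = √3·V_L·I_L·cosφ = 1.732 × 400 × 71.4 × 0.788 = 38979 W
η = P_out / P_in = 33346 / 38979 = 0.855 = 85.5%

85.5 %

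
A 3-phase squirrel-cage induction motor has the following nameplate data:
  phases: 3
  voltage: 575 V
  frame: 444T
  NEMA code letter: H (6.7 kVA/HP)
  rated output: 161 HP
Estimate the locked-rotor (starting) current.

1080 A

S_LR = 6.7 × 161 = 1078.7 kVA
I_LR = S_LR/(√3·V_L) = 1078700/(1.732×575) = 1080 A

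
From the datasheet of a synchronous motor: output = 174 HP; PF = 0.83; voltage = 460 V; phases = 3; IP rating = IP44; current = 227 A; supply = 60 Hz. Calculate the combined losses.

20300 W

P_in = √3·V·I·cosφ = 1.732×460×227×0.83 = 150110 W
P_out = 174×746 = 129804 W
Losses = P_in − P_out = 150110 − 129804 = 20306 W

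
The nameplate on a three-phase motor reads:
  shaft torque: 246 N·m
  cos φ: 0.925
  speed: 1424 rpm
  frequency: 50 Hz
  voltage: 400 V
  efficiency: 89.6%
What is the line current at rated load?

63.9 A

ω = 2π×1424/60 = 149.1 rad/s; P_out = τω = 246 × 149.1 = 36679 W
P_in = P_out / η = 36679 / 0.896 = 40936 W
I_L = P_in / (√3·V_L·cosφ) = 40936 / (1.732 × 400 × 0.925) = 63.9 A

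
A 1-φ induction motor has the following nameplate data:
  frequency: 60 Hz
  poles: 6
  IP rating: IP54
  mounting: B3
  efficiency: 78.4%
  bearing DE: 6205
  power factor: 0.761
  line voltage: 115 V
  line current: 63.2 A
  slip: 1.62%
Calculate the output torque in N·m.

P_in = V·I·cosφ = 115 × 63.2 × 0.761 = 5531 W
P_out = η·P_in = 0.784 × 5531 = 4336 W
n_s = 120×60/6 = 1200 rpm; n = 1200×(1−0.0162) = 1181 rpm
ω = 2π×1181/60 = 123.7 rad/s
τ = P_out/ω = 4336/123.7 = 35.1 N·m

35.1 N·m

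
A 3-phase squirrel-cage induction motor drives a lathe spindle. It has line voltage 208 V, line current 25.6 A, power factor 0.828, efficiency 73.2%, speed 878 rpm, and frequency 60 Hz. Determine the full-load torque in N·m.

P_in = √3·V·I·cosφ = 1.732 × 208 × 25.6 × 0.828 = 7636 W
P_out = η·P_in = 0.732 × 7636 = 5590 W
n = 878 rpm
ω = 2π×878/60 = 91.94 rad/s
τ = P_out/ω = 5590/91.94 = 60.8 N·m

60.8 N·m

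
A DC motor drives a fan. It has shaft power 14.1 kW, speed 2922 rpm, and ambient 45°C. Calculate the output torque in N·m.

46.1 N·m

ω = 2π × 2922/60 = 306 rad/s
τ = P/ω = 14100/306 = 46.1 N·m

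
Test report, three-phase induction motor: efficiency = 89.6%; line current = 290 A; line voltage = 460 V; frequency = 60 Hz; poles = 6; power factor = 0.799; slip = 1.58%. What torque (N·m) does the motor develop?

1340 N·m

P_in = √3·V·I·cosφ = 1.732 × 460 × 290 × 0.799 = 184608 W
P_out = η·P_in = 0.896 × 184608 = 165409 W
n_s = 120×60/6 = 1200 rpm; n = 1200×(1−0.0158) = 1181 rpm
ω = 2π×1181/60 = 123.7 rad/s
τ = P_out/ω = 165409/123.7 = 1340 N·m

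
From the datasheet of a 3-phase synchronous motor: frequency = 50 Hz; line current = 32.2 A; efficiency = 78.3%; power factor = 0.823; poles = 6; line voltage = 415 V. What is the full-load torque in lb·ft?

P_in = √3·V·I·cosφ = 1.732 × 415 × 32.2 × 0.823 = 19048 W
P_out = η·P_in = 0.783 × 19048 = 14915 W
n = n_s = 120×50/6 = 1000 rpm (synchronous)
ω = 2π×1000/60 = 104.7 rad/s
τ = P_out/ω = 14915/104.7 = 142.5 N·m
In lb·ft: 142.5/1.356 = 105 lb·ft

105 lb·ft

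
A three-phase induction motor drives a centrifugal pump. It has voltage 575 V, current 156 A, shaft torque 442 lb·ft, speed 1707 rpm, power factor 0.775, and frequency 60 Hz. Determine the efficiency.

89.0 %

τ = 442 lb·ft × 1.356 = 599.4 N·m
ω = 2π × 1707/60 = 178.8 rad/s; P_out = τω = 599.4 × 178.8 = 107173 W
P_in = √3·V_L·I_L·cosφ = 1.732 × 575 × 156 × 0.775 = 120404 W
η = P_out / P_in = 107173 / 120404 = 0.890 = 89.0%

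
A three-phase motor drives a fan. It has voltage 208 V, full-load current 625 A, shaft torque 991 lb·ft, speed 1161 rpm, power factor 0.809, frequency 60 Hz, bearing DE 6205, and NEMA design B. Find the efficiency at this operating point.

89.7 %

τ = 991 lb·ft × 1.356 = 1344 N·m
ω = 2π × 1161/60 = 121.6 rad/s; P_out = τω = 1344 × 121.6 = 163430 W
P_in = √3·V_L·I_L·cosφ = 1.732 × 208 × 625 × 0.809 = 182154 W
η = P_out / P_in = 163430 / 182154 = 0.897 = 89.7%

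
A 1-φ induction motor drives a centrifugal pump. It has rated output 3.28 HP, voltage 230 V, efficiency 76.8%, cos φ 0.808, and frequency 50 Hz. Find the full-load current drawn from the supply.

P_out = 3.28 × 746 = 2447 W
P_in = P_out / η = 2447 / 0.768 = 3186 W
I = P_in / (V·cosφ) = 3186 / (230 × 0.808) = 17.1 A

17.1 A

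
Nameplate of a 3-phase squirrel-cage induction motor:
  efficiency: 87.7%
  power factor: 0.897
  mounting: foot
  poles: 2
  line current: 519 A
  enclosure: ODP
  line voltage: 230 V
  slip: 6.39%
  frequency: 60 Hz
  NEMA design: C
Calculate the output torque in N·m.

461 N·m

P_in = √3·V·I·cosφ = 1.732 × 230 × 519 × 0.897 = 185454 W
P_out = η·P_in = 0.877 × 185454 = 162643 W
n_s = 120×60/2 = 3600 rpm; n = 3600×(1−0.0639) = 3370 rpm
ω = 2π×3370/60 = 352.9 rad/s
τ = P_out/ω = 162643/352.9 = 461 N·m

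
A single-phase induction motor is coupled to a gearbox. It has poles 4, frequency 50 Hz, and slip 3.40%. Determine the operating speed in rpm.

1449 rpm

n_s = 120f/p = 120×50/4 = 1500 rpm
n = n_s(1 − s) = 1500 × (1 − 0.034) = 1449 rpm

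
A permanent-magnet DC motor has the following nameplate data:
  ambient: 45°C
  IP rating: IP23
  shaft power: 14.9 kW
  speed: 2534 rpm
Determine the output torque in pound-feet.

ω = 2π × 2534/60 = 265.4 rad/s
τ = P/ω = 14900/265.4 = 56.14 N·m
In lb·ft: 56.14/1.356 = 41.4 lb·ft

41.4 lb·ft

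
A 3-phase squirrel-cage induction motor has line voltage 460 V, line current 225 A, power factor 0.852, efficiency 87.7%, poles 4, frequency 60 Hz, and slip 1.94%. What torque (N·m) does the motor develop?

P_in = √3·V·I·cosφ = 1.732 × 460 × 225 × 0.852 = 152731 W
P_out = η·P_in = 0.877 × 152731 = 133945 W
n_s = 120×60/4 = 1800 rpm; n = 1800×(1−0.0194) = 1765 rpm
ω = 2π×1765/60 = 184.8 rad/s
τ = P_out/ω = 133945/184.8 = 725 N·m

725 N·m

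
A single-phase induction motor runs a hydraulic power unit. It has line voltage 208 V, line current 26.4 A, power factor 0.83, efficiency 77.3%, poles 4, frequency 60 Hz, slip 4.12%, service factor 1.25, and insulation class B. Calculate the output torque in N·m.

19.5 N·m

P_in = V·I·cosφ = 208 × 26.4 × 0.83 = 4558 W
P_out = η·P_in = 0.773 × 4558 = 3523 W
n_s = 120×60/4 = 1800 rpm; n = 1800×(1−0.0412) = 1726 rpm
ω = 2π×1726/60 = 180.7 rad/s
τ = P_out/ω = 3523/180.7 = 19.5 N·m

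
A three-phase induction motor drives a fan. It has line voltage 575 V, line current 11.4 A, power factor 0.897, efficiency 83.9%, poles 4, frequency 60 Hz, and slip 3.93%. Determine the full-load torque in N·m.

47.2 N·m

P_in = √3·V·I·cosφ = 1.732 × 575 × 11.4 × 0.897 = 10184 W
P_out = η·P_in = 0.839 × 10184 = 8544 W
n_s = 120×60/4 = 1800 rpm; n = 1800×(1−0.0393) = 1729 rpm
ω = 2π×1729/60 = 181.1 rad/s
τ = P_out/ω = 8544/181.1 = 47.2 N·m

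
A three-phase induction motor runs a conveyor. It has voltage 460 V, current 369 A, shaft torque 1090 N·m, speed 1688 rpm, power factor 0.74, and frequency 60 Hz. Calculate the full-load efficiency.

88.6 %

ω = 2π × 1688/60 = 176.8 rad/s; P_out = τω = 1090 × 176.8 = 192712 W
P_in = √3·V_L·I_L·cosφ = 1.732 × 460 × 369 × 0.74 = 217552 W
η = P_out / P_in = 192712 / 217552 = 0.886 = 88.6%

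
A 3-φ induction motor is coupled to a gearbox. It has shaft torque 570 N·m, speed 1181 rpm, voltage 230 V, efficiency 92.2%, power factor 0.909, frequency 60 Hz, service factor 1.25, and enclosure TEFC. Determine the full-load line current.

211 A

ω = 2π×1181/60 = 123.7 rad/s; P_out = τω = 570 × 123.7 = 70509 W
P_in = P_out / η = 70509 / 0.922 = 76474 W
I_L = P_in / (√3·V_L·cosφ) = 76474 / (1.732 × 230 × 0.909) = 211 A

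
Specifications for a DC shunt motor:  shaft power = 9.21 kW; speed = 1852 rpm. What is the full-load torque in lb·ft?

ω = 2π × 1852/60 = 193.9 rad/s
τ = P/ω = 9210/193.9 = 47.5 N·m
In lb·ft: 47.5/1.356 = 35 lb·ft

35 lb·ft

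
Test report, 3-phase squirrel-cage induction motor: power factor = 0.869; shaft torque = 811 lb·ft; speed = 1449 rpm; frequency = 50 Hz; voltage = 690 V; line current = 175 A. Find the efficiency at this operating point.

91.8 %

τ = 811 lb·ft × 1.356 = 1100 N·m
ω = 2π × 1449/60 = 151.7 rad/s; P_out = τω = 1100 × 151.7 = 166870 W
P_in = √3·V_L·I_L·cosφ = 1.732 × 690 × 175 × 0.869 = 181742 W
η = P_out / P_in = 166870 / 181742 = 0.918 = 91.8%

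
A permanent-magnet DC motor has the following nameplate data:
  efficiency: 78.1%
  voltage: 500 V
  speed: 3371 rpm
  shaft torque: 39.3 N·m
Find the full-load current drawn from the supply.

ω = 2π×3371/60 = 353 rad/s; P_out = τω = 39.3 × 353 = 13873 W
P_in = P_out / η = 13873 / 0.781 = 17763 W
I = P_in / V = 17763 / 500 = 35.5 A

35.5 A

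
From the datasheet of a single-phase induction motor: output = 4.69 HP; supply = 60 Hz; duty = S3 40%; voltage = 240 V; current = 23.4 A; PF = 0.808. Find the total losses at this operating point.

P_in = V·I·cosφ = 240×23.4×0.808 = 4538 W
P_out = 4.69×746 = 3499 W
Losses = P_in − P_out = 4538 − 3499 = 1039 W

1040 W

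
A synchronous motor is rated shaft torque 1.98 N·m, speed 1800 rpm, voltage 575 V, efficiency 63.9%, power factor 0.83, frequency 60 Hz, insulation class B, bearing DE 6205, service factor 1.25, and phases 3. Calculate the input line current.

0.707 A

ω = 2π×1800/60 = 188.5 rad/s; P_out = τω = 1.98 × 188.5 = 373 W
P_in = P_out / η = 373 / 0.639 = 584 W
I_L = P_in / (√3·V_L·cosφ) = 584 / (1.732 × 575 × 0.83) = 0.707 A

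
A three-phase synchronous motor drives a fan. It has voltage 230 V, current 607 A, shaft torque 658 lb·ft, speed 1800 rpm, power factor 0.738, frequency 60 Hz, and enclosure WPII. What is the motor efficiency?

94.2 %

τ = 658 lb·ft × 1.356 = 892.2 N·m
ω = 2π × 1800/60 = 188.5 rad/s; P_out = τω = 892.2 × 188.5 = 168180 W
P_in = √3·V_L·I_L·cosφ = 1.732 × 230 × 607 × 0.738 = 178452 W
η = P_out / P_in = 168180 / 178452 = 0.942 = 94.2%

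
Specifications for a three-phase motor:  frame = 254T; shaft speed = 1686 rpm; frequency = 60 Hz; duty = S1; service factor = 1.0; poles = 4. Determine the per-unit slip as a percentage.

n_s = 120f/p = 120×60/4 = 1800 rpm
s = (n_s − n)/n_s = (1800 − 1686)/1800 = 0.0633

6.3 %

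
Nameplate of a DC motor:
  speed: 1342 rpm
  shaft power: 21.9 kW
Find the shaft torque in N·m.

156 N·m

ω = 2π × 1342/60 = 140.5 rad/s
τ = P/ω = 21900/140.5 = 156 N·m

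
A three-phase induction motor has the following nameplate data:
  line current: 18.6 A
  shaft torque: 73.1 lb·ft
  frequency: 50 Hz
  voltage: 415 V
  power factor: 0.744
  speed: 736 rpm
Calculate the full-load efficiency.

76.8 %

τ = 73.1 lb·ft × 1.356 = 99.12 N·m
ω = 2π × 736/60 = 77.07 rad/s; P_out = τω = 99.12 × 77.07 = 7639 W
P_in = √3·V_L·I_L·cosφ = 1.732 × 415 × 18.6 × 0.744 = 9947 W
η = P_out / P_in = 7639 / 9947 = 0.768 = 76.8%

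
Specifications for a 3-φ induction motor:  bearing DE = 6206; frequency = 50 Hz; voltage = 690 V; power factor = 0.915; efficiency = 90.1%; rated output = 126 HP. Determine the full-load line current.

95.4 A

P_out = 126 × 746 = 93996 W
P_in = P_out / η = 93996 / 0.901 = 104324 W
I_L = P_in / (√3·V_L·cosφ) = 104324 / (1.732 × 690 × 0.915) = 95.4 A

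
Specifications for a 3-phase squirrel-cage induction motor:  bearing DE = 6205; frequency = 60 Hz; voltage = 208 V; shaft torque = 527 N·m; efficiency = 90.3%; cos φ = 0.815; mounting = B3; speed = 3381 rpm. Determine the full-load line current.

ω = 2π×3381/60 = 354.1 rad/s; P_out = τω = 527 × 354.1 = 186611 W
P_in = P_out / η = 186611 / 0.903 = 206657 W
I_L = P_in / (√3·V_L·cosφ) = 206657 / (1.732 × 208 × 0.815) = 704 A

704 A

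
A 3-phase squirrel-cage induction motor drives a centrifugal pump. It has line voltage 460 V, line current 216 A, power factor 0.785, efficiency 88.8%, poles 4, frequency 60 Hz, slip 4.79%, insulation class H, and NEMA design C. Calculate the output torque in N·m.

668 N·m

P_in = √3·V·I·cosφ = 1.732 × 460 × 216 × 0.785 = 135092 W
P_out = η·P_in = 0.888 × 135092 = 119962 W
n_s = 120×60/4 = 1800 rpm; n = 1800×(1−0.0479) = 1714 rpm
ω = 2π×1714/60 = 179.5 rad/s
τ = P_out/ω = 119962/179.5 = 668 N·m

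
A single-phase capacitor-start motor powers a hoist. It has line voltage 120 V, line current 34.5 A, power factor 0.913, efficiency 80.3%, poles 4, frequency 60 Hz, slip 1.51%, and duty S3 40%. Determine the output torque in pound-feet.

P_in = V·I·cosφ = 120 × 34.5 × 0.913 = 3780 W
P_out = η·P_in = 0.803 × 3780 = 3035 W
n_s = 120×60/4 = 1800 rpm; n = 1800×(1−0.0151) = 1773 rpm
ω = 2π×1773/60 = 185.7 rad/s
τ = P_out/ω = 3035/185.7 = 16.34 N·m
In lb·ft: 16.34/1.356 = 12.1 lb·ft

12.1 lb·ft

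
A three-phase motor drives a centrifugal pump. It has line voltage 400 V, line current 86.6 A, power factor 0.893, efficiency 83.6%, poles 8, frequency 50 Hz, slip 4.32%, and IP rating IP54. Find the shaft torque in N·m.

596 N·m

P_in = √3·V·I·cosφ = 1.732 × 400 × 86.6 × 0.893 = 53577 W
P_out = η·P_in = 0.836 × 53577 = 44790 W
n_s = 120×50/8 = 750 rpm; n = 750×(1−0.0432) = 718 rpm
ω = 2π×718/60 = 75.19 rad/s
τ = P_out/ω = 44790/75.19 = 596 N·m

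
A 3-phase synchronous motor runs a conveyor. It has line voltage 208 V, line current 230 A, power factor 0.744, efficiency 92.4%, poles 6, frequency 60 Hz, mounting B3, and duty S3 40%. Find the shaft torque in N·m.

453 N·m

P_in = √3·V·I·cosφ = 1.732 × 208 × 230 × 0.744 = 61647 W
P_out = η·P_in = 0.924 × 61647 = 56962 W
n = n_s = 120×60/6 = 1200 rpm (synchronous)
ω = 2π×1200/60 = 125.7 rad/s
τ = P_out/ω = 56962/125.7 = 453 N·m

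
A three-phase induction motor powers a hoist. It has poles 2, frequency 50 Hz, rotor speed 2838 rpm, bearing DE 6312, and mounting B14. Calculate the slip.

n_s = 120f/p = 120×50/2 = 3000 rpm
s = (n_s − n)/n_s = (3000 − 2838)/3000 = 0.0540

5.40 %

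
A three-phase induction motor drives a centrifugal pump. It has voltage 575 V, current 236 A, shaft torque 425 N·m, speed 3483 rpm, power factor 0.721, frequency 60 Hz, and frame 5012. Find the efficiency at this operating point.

ω = 2π × 3483/60 = 364.7 rad/s; P_out = τω = 425 × 364.7 = 154998 W
P_in = √3·V_L·I_L·cosφ = 1.732 × 575 × 236 × 0.721 = 169458 W
η = P_out / P_in = 154998 / 169458 = 0.915 = 91.5%

91.5 %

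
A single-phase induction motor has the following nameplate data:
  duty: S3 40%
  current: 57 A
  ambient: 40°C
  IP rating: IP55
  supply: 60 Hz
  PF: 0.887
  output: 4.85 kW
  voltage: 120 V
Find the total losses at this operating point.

P_in = V·I·cosφ = 120×57×0.887 = 6067 W
P_out = 4850 W
Losses = P_in − P_out = 6067 − 4850 = 1217 W

1.22 kW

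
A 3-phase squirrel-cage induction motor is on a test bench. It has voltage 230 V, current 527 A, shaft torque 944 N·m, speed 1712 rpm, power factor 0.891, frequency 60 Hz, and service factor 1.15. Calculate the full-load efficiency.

ω = 2π × 1712/60 = 179.3 rad/s; P_out = τω = 944 × 179.3 = 169259 W
P_in = √3·V_L·I_L·cosφ = 1.732 × 230 × 527 × 0.891 = 187053 W
η = P_out / P_in = 169259 / 187053 = 0.905 = 90.5%

90.5 %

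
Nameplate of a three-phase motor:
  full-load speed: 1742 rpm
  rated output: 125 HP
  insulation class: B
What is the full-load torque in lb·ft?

377 lb·ft

P_out = 125 × 746 = 93250 W
ω = 2π × 1742/60 = 182.4 rad/s
τ = P_out/ω = 93250/182.4 = 511.2 N·m
In lb·ft: 511.2/1.356 = 377 lb·ft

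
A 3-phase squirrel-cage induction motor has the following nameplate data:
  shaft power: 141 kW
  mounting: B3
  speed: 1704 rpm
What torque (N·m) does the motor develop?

790 N·m

ω = 2π × 1704/60 = 178.4 rad/s
τ = P/ω = 141000/178.4 = 790 N·m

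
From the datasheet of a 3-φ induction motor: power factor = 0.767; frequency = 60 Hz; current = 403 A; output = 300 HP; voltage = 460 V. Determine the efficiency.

P_out = 300 × 746 = 223800 W
P_in = √3·V_L·I_L·cosφ = 1.732 × 460 × 403 × 0.767 = 246267 W
η = P_out / P_in = 223800 / 246267 = 0.909 = 90.9%

90.9 %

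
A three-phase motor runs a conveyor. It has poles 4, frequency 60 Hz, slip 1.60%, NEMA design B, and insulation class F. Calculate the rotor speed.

n_s = 120f/p = 120×60/4 = 1800 rpm
n = n_s(1 − s) = 1800 × (1 − 0.016) = 1771 rpm

1771 rpm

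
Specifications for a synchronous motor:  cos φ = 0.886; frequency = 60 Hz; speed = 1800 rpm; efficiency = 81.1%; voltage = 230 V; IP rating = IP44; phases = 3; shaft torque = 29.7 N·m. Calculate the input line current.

ω = 2π×1800/60 = 188.5 rad/s; P_out = τω = 29.7 × 188.5 = 5598 W
P_in = P_out / η = 5598 / 0.811 = 6903 W
I_L = P_in / (√3·V_L·cosφ) = 6903 / (1.732 × 230 × 0.886) = 19.6 A

19.6 A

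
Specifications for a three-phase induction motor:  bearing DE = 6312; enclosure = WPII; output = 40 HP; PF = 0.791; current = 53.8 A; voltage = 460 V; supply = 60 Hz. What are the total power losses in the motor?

4070 W

P_in = √3·V·I·cosφ = 1.732×460×53.8×0.791 = 33905 W
P_out = 40×746 = 29840 W
Losses = P_in − P_out = 33905 − 29840 = 4065 W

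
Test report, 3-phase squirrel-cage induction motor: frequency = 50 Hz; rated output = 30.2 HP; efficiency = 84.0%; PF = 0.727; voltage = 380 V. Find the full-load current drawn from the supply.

56.1 A

P_out = 30.2 × 746 = 22529 W
P_in = P_out / η = 22529 / 0.840 = 26820 W
I_L = P_in / (√3·V_L·cosφ) = 26820 / (1.732 × 380 × 0.727) = 56.1 A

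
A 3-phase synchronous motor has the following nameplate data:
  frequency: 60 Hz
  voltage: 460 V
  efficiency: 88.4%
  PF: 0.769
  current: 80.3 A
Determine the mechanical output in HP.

58.3 HP

P_in = √3·V·I·cosφ = 1.732 × 460 × 80.3 × 0.769 = 49198 W
P_out = η·P_in = 0.884 × 49198 = 43491 W
= 43491/746 = 58.3 HP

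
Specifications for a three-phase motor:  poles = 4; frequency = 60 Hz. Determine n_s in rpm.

1800 rpm

n_s = 120f/p = 120×60/4 = 1800 rpm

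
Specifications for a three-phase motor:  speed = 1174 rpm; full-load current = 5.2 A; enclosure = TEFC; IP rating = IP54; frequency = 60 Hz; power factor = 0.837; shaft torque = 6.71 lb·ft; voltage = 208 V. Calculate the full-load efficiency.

τ = 6.71 lb·ft × 1.356 = 9.099 N·m
ω = 2π × 1174/60 = 122.9 rad/s; P_out = τω = 9.099 × 122.9 = 1118 W
P_in = √3·V_L·I_L·cosφ = 1.732 × 208 × 5.2 × 0.837 = 1568 W
η = P_out / P_in = 1118 / 1568 = 0.713 = 71.3%

71.3 %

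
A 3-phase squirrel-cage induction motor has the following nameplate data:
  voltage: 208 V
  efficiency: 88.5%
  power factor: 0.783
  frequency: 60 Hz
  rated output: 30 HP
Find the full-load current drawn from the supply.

P_out = 30 × 746 = 22380 W
P_in = P_out / η = 22380 / 0.885 = 25288 W
I_L = P_in / (√3·V_L·cosφ) = 25288 / (1.732 × 208 × 0.783) = 89.6 A

89.6 A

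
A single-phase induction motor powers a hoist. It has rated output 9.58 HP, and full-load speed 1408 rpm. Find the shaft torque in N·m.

48.5 N·m

P_out = 9.58 × 746 = 7147 W
ω = 2π × 1408/60 = 147.4 rad/s
τ = P_out/ω = 7147/147.4 = 48.5 N·m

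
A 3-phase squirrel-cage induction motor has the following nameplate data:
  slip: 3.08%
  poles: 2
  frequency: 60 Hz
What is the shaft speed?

3489 rpm

n_s = 120f/p = 120×60/2 = 3600 rpm
n = n_s(1 − s) = 3600 × (1 − 0.0308) = 3489 rpm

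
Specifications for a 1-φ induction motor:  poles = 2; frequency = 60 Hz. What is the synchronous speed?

n_s = 120f/p = 120×60/2 = 3600 rpm

3600 rpm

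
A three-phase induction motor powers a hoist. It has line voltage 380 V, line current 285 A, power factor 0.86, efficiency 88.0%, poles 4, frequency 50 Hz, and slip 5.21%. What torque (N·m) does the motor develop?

P_in = √3·V·I·cosφ = 1.732 × 380 × 285 × 0.86 = 161315 W
P_out = η·P_in = 0.88 × 161315 = 141957 W
n_s = 120×50/4 = 1500 rpm; n = 1500×(1−0.0521) = 1422 rpm
ω = 2π×1422/60 = 148.9 rad/s
τ = P_out/ω = 141957/148.9 = 953 N·m

953 N·m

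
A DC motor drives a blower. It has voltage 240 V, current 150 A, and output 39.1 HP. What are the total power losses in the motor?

6.83 kW

P_in = V·I = 240×150 = 36000 W
P_out = 39.1×746 = 29169 W
Losses = P_in − P_out = 36000 − 29169 = 6831 W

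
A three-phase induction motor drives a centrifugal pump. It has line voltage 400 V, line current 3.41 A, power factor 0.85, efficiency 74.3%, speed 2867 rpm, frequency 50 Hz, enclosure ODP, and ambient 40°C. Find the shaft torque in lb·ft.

3.67 lb·ft

P_in = √3·V·I·cosφ = 1.732 × 400 × 3.41 × 0.85 = 2008 W
P_out = η·P_in = 0.743 × 2008 = 1492 W
n = 2867 rpm
ω = 2π×2867/60 = 300.2 rad/s
τ = P_out/ω = 1492/300.2 = 4.97 N·m
In lb·ft: 4.97/1.356 = 3.67 lb·ft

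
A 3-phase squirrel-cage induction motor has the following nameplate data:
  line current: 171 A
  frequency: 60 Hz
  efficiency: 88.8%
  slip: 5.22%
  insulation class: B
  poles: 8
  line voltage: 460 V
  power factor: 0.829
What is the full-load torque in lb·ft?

828 lb·ft

P_in = √3·V·I·cosφ = 1.732 × 460 × 171 × 0.829 = 112942 W
P_out = η·P_in = 0.888 × 112942 = 100292 W
n_s = 120×60/8 = 900 rpm; n = 900×(1−0.0522) = 853 rpm
ω = 2π×853/60 = 89.33 rad/s
τ = P_out/ω = 100292/89.33 = 1123 N·m
In lb·ft: 1123/1.356 = 828 lb·ft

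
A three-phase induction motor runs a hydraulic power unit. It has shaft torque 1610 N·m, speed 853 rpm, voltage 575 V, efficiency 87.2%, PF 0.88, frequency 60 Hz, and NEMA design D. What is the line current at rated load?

188 A

ω = 2π×853/60 = 89.33 rad/s; P_out = τω = 1610 × 89.33 = 143821 W
P_in = P_out / η = 143821 / 0.872 = 164932 W
I_L = P_in / (√3·V_L·cosφ) = 164932 / (1.732 × 575 × 0.88) = 188 A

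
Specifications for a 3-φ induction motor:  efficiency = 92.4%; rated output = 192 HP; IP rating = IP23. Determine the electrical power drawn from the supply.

155 kW

P_out = 192 × 746 = 143232 W
P_in = P_out/η = 143232/0.924 = 155013 W = 155 kW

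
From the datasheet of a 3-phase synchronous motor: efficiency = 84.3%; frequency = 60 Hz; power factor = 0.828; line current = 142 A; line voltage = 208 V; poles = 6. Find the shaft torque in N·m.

P_in = √3·V·I·cosφ = 1.732 × 208 × 142 × 0.828 = 42357 W
P_out = η·P_in = 0.843 × 42357 = 35707 W
n = n_s = 120×60/6 = 1200 rpm (synchronous)
ω = 2π×1200/60 = 125.7 rad/s
τ = P_out/ω = 35707/125.7 = 284 N·m

284 N·m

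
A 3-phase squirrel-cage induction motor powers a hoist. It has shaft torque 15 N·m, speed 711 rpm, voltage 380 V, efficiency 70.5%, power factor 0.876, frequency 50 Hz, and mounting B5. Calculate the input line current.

ω = 2π×711/60 = 74.46 rad/s; P_out = τω = 15 × 74.46 = 1117 W
P_in = P_out / η = 1117 / 0.705 = 1584 W
I_L = P_in / (√3·V_L·cosφ) = 1584 / (1.732 × 380 × 0.876) = 2.75 A

2.75 A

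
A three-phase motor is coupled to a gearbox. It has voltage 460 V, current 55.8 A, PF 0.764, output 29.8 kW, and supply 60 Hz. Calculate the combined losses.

P_in = √3·V·I·cosφ = 1.732×460×55.8×0.764 = 33965 W
P_out = 29800 W
Losses = P_in − P_out = 33965 − 29800 = 4165 W

4.17 kW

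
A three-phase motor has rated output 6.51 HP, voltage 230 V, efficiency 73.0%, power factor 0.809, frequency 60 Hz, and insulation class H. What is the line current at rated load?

20.6 A

P_out = 6.51 × 746 = 4856 W
P_in = P_out / η = 4856 / 0.730 = 6652 W
I_L = P_in / (√3·V_L·cosφ) = 6652 / (1.732 × 230 × 0.809) = 20.6 A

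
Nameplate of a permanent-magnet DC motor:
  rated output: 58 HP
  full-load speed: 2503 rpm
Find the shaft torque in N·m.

165 N·m

P_out = 58 × 746 = 43268 W
ω = 2π × 2503/60 = 262.1 rad/s
τ = P_out/ω = 43268/262.1 = 165 N·m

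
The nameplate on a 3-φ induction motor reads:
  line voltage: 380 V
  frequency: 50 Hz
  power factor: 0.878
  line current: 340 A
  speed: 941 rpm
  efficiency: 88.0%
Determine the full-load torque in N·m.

1750 N·m

P_in = √3·V·I·cosφ = 1.732 × 380 × 340 × 0.878 = 196474 W
P_out = η·P_in = 0.88 × 196474 = 172897 W
n = 941 rpm
ω = 2π×941/60 = 98.54 rad/s
τ = P_out/ω = 172897/98.54 = 1750 N·m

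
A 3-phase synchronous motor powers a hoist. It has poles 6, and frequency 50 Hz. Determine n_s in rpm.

n_s = 120f/p = 120×50/6 = 1000 rpm

1000 rpm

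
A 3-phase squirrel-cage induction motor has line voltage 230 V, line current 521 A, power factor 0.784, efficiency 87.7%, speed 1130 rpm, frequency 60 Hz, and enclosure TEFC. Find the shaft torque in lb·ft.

889 lb·ft

P_in = √3·V·I·cosφ = 1.732 × 230 × 521 × 0.784 = 162716 W
P_out = η·P_in = 0.877 × 162716 = 142702 W
n = 1130 rpm
ω = 2π×1130/60 = 118.3 rad/s
τ = P_out/ω = 142702/118.3 = 1206 N·m
In lb·ft: 1206/1.356 = 889 lb·ft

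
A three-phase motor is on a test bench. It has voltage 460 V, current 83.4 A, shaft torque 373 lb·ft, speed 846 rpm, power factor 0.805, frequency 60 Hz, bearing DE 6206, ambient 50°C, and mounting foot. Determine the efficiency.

83.8 %

τ = 373 lb·ft × 1.356 = 505.8 N·m
ω = 2π × 846/60 = 88.59 rad/s; P_out = τω = 505.8 × 88.59 = 44809 W
P_in = √3·V_L·I_L·cosφ = 1.732 × 460 × 83.4 × 0.805 = 53489 W
η = P_out / P_in = 44809 / 53489 = 0.838 = 83.8%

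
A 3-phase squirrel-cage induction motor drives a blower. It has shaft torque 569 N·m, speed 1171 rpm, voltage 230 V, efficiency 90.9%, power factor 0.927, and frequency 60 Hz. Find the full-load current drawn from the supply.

ω = 2π×1171/60 = 122.6 rad/s; P_out = τω = 569 × 122.6 = 69759 W
P_in = P_out / η = 69759 / 0.909 = 76743 W
I_L = P_in / (√3·V_L·cosφ) = 76743 / (1.732 × 230 × 0.927) = 208 A

208 A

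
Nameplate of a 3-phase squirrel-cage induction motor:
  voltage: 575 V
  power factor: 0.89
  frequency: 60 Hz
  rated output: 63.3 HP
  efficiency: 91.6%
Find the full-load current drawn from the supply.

P_out = 63.3 × 746 = 47222 W
P_in = P_out / η = 47222 / 0.916 = 51552 W
I_L = P_in / (√3·V_L·cosφ) = 51552 / (1.732 × 575 × 0.89) = 58.2 A

58.2 A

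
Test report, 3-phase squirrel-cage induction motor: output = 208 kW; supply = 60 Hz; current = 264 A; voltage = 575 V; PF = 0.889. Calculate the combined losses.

P_in = √3·V·I·cosφ = 1.732×575×264×0.889 = 233734 W
P_out = 208000 W
Losses = P_in − P_out = 233734 − 208000 = 25734 W

25.7 kW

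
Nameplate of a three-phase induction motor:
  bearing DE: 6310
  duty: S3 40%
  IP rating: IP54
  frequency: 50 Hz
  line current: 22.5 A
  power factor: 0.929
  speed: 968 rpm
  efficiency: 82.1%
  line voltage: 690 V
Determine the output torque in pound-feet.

149 lb·ft

P_in = √3·V·I·cosφ = 1.732 × 690 × 22.5 × 0.929 = 24980 W
P_out = η·P_in = 0.821 × 24980 = 20509 W
n = 968 rpm
ω = 2π×968/60 = 101.4 rad/s
τ = P_out/ω = 20509/101.4 = 202.3 N·m
In lb·ft: 202.3/1.356 = 149 lb·ft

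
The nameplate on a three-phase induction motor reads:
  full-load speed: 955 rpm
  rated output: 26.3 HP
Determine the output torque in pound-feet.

145 lb·ft

P_out = 26.3 × 746 = 19620 W
ω = 2π × 955/60 = 100 rad/s
τ = P_out/ω = 19620/100 = 196.2 N·m
In lb·ft: 196.2/1.356 = 145 lb·ft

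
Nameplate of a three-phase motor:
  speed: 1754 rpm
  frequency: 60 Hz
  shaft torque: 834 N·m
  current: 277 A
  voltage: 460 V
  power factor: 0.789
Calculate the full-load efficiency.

88.0 %

ω = 2π × 1754/60 = 183.7 rad/s; P_out = τω = 834 × 183.7 = 153206 W
P_in = √3·V_L·I_L·cosφ = 1.732 × 460 × 277 × 0.789 = 174126 W
η = P_out / P_in = 153206 / 174126 = 0.880 = 88.0%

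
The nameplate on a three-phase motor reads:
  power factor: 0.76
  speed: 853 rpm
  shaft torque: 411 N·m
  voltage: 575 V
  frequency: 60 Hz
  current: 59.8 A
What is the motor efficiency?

ω = 2π × 853/60 = 89.33 rad/s; P_out = τω = 411 × 89.33 = 36715 W
P_in = √3·V_L·I_L·cosφ = 1.732 × 575 × 59.8 × 0.76 = 45262 W
η = P_out / P_in = 36715 / 45262 = 0.811 = 81.1%

81.1 %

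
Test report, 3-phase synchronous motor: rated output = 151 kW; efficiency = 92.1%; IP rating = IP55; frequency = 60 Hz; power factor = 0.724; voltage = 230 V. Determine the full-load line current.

568 A

P_out = 151 kW = 151000 W
P_in = P_out / η = 151000 / 0.921 = 163952 W
I_L = P_in / (√3·V_L·cosφ) = 163952 / (1.732 × 230 × 0.724) = 568 A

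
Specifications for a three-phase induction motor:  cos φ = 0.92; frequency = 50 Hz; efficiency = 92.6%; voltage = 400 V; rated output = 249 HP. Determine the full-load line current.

P_out = 249 × 746 = 185754 W
P_in = P_out / η = 185754 / 0.926 = 200598 W
I_L = P_in / (√3·V_L·cosφ) = 200598 / (1.732 × 400 × 0.92) = 315 A

315 A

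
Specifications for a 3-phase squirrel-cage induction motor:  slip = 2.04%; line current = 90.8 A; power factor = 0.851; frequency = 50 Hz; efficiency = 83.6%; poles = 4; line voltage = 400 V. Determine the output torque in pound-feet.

215 lb·ft

P_in = √3·V·I·cosφ = 1.732 × 400 × 90.8 × 0.851 = 53533 W
P_out = η·P_in = 0.836 × 53533 = 44754 W
n_s = 120×50/4 = 1500 rpm; n = 1500×(1−0.0204) = 1469 rpm
ω = 2π×1469/60 = 153.8 rad/s
τ = P_out/ω = 44754/153.8 = 291 N·m
In lb·ft: 291/1.356 = 215 lb·ft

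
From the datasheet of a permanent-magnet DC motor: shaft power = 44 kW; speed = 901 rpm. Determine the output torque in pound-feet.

344 lb·ft

ω = 2π × 901/60 = 94.35 rad/s
τ = P/ω = 44000/94.35 = 466.3 N·m
In lb·ft: 466.3/1.356 = 344 lb·ft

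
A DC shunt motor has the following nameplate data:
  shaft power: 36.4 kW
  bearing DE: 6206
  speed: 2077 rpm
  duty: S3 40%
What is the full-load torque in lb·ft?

123 lb·ft

ω = 2π × 2077/60 = 217.5 rad/s
τ = P/ω = 36400/217.5 = 167.4 N·m
In lb·ft: 167.4/1.356 = 123 lb·ft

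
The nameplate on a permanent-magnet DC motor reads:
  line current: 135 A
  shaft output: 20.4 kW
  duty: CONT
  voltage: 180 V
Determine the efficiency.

84.0 %

P_out = 20.4 kW = 20400 W
P_in = V·I = 180 × 135 = 24300 W
η = P_out / P_in = 20400 / 24300 = 0.840 = 84.0%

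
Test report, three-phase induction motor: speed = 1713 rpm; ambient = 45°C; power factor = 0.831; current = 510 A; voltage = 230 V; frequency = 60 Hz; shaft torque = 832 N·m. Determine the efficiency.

88.4 %

ω = 2π × 1713/60 = 179.4 rad/s; P_out = τω = 832 × 179.4 = 149261 W
P_in = √3·V_L·I_L·cosφ = 1.732 × 230 × 510 × 0.831 = 168829 W
η = P_out / P_in = 149261 / 168829 = 0.884 = 88.4%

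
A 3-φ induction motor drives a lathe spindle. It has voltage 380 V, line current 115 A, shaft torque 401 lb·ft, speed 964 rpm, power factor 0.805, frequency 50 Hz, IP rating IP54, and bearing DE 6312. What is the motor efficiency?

90.1 %

τ = 401 lb·ft × 1.356 = 543.8 N·m
ω = 2π × 964/60 = 100.9 rad/s; P_out = τω = 543.8 × 100.9 = 54869 W
P_in = √3·V_L·I_L·cosφ = 1.732 × 380 × 115 × 0.805 = 60929 W
η = P_out / P_in = 54869 / 60929 = 0.901 = 90.1%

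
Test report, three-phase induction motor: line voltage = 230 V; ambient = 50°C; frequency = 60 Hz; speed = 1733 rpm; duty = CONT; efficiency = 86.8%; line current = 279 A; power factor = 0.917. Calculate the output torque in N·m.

P_in = √3·V·I·cosφ = 1.732 × 230 × 279 × 0.917 = 101918 W
P_out = η·P_in = 0.868 × 101918 = 88465 W
n = 1733 rpm
ω = 2π×1733/60 = 181.5 rad/s
τ = P_out/ω = 88465/181.5 = 487 N·m

487 N·m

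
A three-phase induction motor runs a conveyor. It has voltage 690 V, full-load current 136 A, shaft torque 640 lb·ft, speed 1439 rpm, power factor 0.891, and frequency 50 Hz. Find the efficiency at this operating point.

τ = 640 lb·ft × 1.356 = 867.8 N·m
ω = 2π × 1439/60 = 150.7 rad/s; P_out = τω = 867.8 × 150.7 = 130777 W
P_in = √3·V_L·I_L·cosφ = 1.732 × 690 × 136 × 0.891 = 144815 W
η = P_out / P_in = 130777 / 144815 = 0.903 = 90.3%

90.3 %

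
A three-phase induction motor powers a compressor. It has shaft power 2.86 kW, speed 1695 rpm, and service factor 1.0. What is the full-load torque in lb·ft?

ω = 2π × 1695/60 = 177.5 rad/s
τ = P/ω = 2860/177.5 = 16.11 N·m
In lb·ft: 16.11/1.356 = 11.9 lb·ft

11.9 lb·ft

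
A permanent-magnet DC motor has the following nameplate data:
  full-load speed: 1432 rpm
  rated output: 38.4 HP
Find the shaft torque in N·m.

191 N·m

P_out = 38.4 × 746 = 28646 W
ω = 2π × 1432/60 = 150 rad/s
τ = P_out/ω = 28646/150 = 191 N·m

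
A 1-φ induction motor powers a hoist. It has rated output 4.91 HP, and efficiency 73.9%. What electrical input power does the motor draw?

P_out = 4.91 × 746 = 3663 W
P_in = P_out/η = 3663/0.739 = 4957 W = 4.96 kW

4.96 kW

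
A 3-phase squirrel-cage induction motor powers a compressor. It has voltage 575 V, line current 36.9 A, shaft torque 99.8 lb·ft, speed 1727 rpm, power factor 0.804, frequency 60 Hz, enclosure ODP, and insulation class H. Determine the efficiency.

82.8 %

τ = 99.8 lb·ft × 1.356 = 135.3 N·m
ω = 2π × 1727/60 = 180.9 rad/s; P_out = τω = 135.3 × 180.9 = 24476 W
P_in = √3·V_L·I_L·cosφ = 1.732 × 575 × 36.9 × 0.804 = 29546 W
η = P_out / P_in = 24476 / 29546 = 0.828 = 82.8%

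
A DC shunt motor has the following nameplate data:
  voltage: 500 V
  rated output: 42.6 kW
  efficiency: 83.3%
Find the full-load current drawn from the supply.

102 A

P_out = 42.6 kW = 42600 W
P_in = P_out / η = 42600 / 0.833 = 51140 W
I = P_in / V = 51140 / 500 = 102 A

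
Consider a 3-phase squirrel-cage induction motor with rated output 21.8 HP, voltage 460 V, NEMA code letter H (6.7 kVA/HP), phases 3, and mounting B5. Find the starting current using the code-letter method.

183 A

S_LR = 6.7 × 21.8 = 146.06 kVA
I_LR = S_LR/(√3·V_L) = 146060/(1.732×460) = 183 A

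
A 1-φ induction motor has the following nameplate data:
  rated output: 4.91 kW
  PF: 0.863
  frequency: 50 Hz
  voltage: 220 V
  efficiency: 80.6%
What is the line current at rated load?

P_out = 4.91 kW = 4910 W
P_in = P_out / η = 4910 / 0.806 = 6092 W
I = P_in / (V·cosφ) = 6092 / (220 × 0.863) = 32.1 A

32.1 A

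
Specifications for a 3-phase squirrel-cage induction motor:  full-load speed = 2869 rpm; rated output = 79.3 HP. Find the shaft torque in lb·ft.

P_out = 79.3 × 746 = 59158 W
ω = 2π × 2869/60 = 300.4 rad/s
τ = P_out/ω = 59158/300.4 = 196.9 N·m
In lb·ft: 196.9/1.356 = 145 lb·ft

145 lb·ft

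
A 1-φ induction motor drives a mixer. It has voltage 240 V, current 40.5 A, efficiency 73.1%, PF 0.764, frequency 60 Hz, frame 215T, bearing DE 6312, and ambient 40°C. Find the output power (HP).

P_in = V·I·cosφ = 240 × 40.5 × 0.764 = 7426 W
P_out = η·P_in = 0.731 × 7426 = 5428 W
= 5428/746 = 7.28 HP

7.28 HP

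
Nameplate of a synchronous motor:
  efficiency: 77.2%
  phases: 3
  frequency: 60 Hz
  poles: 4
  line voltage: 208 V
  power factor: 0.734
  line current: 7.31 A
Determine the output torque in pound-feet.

P_in = √3·V·I·cosφ = 1.732 × 208 × 7.31 × 0.734 = 1933 W
P_out = η·P_in = 0.772 × 1933 = 1492 W
n = n_s = 120×60/4 = 1800 rpm (synchronous)
ω = 2π×1800/60 = 188.5 rad/s
τ = P_out/ω = 1492/188.5 = 7.915 N·m
In lb·ft: 7.915/1.356 = 5.84 lb·ft

5.84 lb·ft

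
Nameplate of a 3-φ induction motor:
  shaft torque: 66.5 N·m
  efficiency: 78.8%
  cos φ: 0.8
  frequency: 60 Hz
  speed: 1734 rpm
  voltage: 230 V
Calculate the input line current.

48.1 A

ω = 2π×1734/60 = 181.6 rad/s; P_out = τω = 66.5 × 181.6 = 12076 W
P_in = P_out / η = 12076 / 0.788 = 15325 W
I_L = P_in / (√3·V_L·cosφ) = 15325 / (1.732 × 230 × 0.8) = 48.1 A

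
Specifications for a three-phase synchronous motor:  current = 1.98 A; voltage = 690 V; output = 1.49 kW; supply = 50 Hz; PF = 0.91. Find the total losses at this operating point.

663 W

P_in = √3·V·I·cosφ = 1.732×690×1.98×0.91 = 2153 W
P_out = 1490 W
Losses = P_in − P_out = 2153 − 1490 = 663 W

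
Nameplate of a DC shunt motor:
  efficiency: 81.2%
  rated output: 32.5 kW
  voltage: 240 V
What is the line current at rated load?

P_out = 32.5 kW = 32500 W
P_in = P_out / η = 32500 / 0.812 = 40025 W
I = P_in / V = 40025 / 240 = 167 A

167 A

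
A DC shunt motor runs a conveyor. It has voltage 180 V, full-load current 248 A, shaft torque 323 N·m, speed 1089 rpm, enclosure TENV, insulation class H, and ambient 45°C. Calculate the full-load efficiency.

82.5 %

ω = 2π × 1089/60 = 114 rad/s; P_out = τω = 323 × 114 = 36822 W
P_in = V·I = 180 × 248 = 44640 W
η = P_out / P_in = 36822 / 44640 = 0.825 = 82.5%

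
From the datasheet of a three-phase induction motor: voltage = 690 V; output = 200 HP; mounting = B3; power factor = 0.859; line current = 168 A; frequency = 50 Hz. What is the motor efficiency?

P_out = 200 × 746 = 149200 W
P_in = √3·V_L·I_L·cosφ = 1.732 × 690 × 168 × 0.859 = 172464 W
η = P_out / P_in = 149200 / 172464 = 0.865 = 86.5%

86.5 %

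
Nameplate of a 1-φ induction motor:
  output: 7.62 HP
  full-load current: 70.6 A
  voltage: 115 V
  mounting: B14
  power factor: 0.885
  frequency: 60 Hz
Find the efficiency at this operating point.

79.1 %

P_out = 7.62 × 746 = 5685 W
P_in = V·I·cosφ = 115 × 70.6 × 0.885 = 7185 W
η = P_out / P_in = 5685 / 7185 = 0.791 = 79.1%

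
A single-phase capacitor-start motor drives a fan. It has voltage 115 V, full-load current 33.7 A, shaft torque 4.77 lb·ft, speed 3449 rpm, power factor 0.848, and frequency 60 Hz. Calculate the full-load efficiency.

71.1 %

τ = 4.77 lb·ft × 1.356 = 6.468 N·m
ω = 2π × 3449/60 = 361.2 rad/s; P_out = τω = 6.468 × 361.2 = 2336 W
P_in = V·I·cosφ = 115 × 33.7 × 0.848 = 3286 W
η = P_out / P_in = 2336 / 3286 = 0.711 = 71.1%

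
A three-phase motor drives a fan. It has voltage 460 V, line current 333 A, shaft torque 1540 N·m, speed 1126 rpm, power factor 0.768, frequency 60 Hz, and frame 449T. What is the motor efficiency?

ω = 2π × 1126/60 = 117.9 rad/s; P_out = τω = 1540 × 117.9 = 181566 W
P_in = √3·V_L·I_L·cosφ = 1.732 × 460 × 333 × 0.768 = 203756 W
η = P_out / P_in = 181566 / 203756 = 0.891 = 89.1%

89.1 %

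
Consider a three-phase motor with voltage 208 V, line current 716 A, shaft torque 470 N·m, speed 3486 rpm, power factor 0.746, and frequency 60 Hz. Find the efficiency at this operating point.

89.2 %

ω = 2π × 3486/60 = 365.1 rad/s; P_out = τω = 470 × 365.1 = 171597 W
P_in = √3·V_L·I_L·cosφ = 1.732 × 208 × 716 × 0.746 = 192426 W
η = P_out / P_in = 171597 / 192426 = 0.892 = 89.2%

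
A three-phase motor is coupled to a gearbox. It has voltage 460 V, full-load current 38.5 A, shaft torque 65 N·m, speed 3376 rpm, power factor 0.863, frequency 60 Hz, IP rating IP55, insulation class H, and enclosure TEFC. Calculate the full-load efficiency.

86.8 %

ω = 2π × 3376/60 = 353.5 rad/s; P_out = τω = 65 × 353.5 = 22978 W
P_in = √3·V_L·I_L·cosφ = 1.732 × 460 × 38.5 × 0.863 = 26471 W
η = P_out / P_in = 22978 / 26471 = 0.868 = 86.8%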